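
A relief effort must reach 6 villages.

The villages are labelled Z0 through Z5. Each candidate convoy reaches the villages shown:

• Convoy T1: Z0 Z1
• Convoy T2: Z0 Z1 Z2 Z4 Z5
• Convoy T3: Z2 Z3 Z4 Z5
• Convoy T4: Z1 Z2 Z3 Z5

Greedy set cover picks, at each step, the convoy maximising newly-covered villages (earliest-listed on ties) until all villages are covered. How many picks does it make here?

Greedy: pick T2 (covers 5 new) → pick T3 (covers 1 new). Total picks: 2.

2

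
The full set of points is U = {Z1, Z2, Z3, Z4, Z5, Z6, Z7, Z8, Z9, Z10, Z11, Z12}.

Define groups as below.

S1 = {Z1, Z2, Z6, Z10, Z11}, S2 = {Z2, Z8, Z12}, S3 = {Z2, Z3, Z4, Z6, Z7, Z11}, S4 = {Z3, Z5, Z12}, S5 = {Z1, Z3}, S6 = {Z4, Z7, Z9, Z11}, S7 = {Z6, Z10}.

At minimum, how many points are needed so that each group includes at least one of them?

4

Take H = {Z3, Z7, Z8, Z10}. Each listed group contains at least one of these, so H is a hitting set of size 4.
The groups S2, S5, S6, S7 are pairwise disjoint, so any hitting set needs a separate point for each — at least 4. Hence 4 is optimal.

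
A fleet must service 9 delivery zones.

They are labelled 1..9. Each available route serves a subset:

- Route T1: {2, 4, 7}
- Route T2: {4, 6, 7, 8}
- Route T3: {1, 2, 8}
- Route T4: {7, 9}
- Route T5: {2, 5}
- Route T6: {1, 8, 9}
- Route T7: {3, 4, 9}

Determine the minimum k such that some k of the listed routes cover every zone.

Take {T2, T3, T5, T7}. Their union is {1, 2, 3, 4, 5, 6, 7, 8, 9}, which is all 9 zones.
Only T2 contains 6, so T2 is forced; the remaining 5 zones need at least 3 more routes (each remaining route adds at most 2) — so at least 4 routes are needed, and 4 is optimal.

4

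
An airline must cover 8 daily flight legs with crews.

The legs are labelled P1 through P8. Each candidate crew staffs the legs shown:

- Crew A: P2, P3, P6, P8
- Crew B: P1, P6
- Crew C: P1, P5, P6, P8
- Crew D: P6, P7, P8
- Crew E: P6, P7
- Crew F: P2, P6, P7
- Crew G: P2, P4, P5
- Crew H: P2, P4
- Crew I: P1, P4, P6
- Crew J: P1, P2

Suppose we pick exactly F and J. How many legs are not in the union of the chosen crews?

Union of F, J = {P1, P2, P6, P7}.
Not covered: P3, P4, P5, P8 — 4 legs.

4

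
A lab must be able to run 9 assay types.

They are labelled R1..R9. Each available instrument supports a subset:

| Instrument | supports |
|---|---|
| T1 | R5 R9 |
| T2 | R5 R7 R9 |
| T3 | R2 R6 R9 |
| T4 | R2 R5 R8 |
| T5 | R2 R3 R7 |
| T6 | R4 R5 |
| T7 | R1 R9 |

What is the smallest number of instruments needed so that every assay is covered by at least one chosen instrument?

T3 and T4 and T5 and T6 and T7 together: T3 ∪ T4 ∪ T5 ∪ T6 ∪ T7 = {R1, R2, R3, R4, R5, R6, R7, R8, R9} — every assay is covered.
No 4 of the 7 instruments cover everything (all 35 combinations miss at least one assay), so 5 is optimal.

5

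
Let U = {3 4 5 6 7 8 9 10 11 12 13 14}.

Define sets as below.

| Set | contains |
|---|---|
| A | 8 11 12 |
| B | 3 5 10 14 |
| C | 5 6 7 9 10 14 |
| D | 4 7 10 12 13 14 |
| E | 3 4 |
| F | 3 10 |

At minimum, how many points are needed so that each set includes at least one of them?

3

H = {3, 8, 10} meets every set (each contains at least one member of H), and |H| = 3.
The sets A, C, E are pairwise disjoint, so any hitting set needs a separate point for each — at least 3. Hence 3 is optimal.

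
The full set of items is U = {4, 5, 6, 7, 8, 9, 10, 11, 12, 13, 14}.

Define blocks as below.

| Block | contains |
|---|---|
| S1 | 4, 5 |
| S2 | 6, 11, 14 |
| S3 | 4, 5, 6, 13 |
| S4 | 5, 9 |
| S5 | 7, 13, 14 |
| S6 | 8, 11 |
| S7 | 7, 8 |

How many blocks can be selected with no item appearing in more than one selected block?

S2, S4, S7 are pairwise disjoint (S2={6,11,14}; S4={5,9}; S7={7,8}).
Every remaining block overlaps one of these, and no 4 of the listed blocks are pairwise disjoint, so 3 is the maximum.

3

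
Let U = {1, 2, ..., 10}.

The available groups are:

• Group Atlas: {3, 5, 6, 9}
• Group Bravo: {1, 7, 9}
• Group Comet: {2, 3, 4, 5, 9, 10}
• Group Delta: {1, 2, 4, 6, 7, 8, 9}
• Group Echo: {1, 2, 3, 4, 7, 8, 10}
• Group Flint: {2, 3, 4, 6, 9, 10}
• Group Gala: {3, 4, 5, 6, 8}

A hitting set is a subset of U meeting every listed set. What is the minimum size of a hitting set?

2

The 2 items {3, 9} hit every group.
The groups Bravo, Gala are pairwise disjoint, so any hitting set needs a separate item for each — at least 2. Hence 2 is optimal.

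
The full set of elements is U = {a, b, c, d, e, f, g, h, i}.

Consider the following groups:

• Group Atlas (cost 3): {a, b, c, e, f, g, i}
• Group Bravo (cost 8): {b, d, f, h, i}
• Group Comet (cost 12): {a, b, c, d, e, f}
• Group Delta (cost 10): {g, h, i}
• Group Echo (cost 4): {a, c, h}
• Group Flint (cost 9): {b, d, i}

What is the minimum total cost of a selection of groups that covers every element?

Atlas, Bravo together cover every element (Atlas ∪ Bravo = {a, b, c, d, e, f, g, h, i}); total cost 3 + 8 = 11.
No covering selection has total cost below 11.

11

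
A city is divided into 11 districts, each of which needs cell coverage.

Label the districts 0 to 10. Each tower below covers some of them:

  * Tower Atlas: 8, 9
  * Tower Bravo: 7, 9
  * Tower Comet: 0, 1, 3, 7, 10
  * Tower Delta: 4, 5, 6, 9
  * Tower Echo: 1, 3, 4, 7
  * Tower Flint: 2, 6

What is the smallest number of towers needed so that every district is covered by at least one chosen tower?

Atlas and Comet and Delta and Flint together: Atlas ∪ Comet ∪ Delta ∪ Flint = {0, 1, 2, 3, 4, 5, 6, 7, 8, 9, 10} — every district is covered.
No 3 of the 6 towers cover everything (all 20 combinations miss at least one district), so 4 is optimal.

4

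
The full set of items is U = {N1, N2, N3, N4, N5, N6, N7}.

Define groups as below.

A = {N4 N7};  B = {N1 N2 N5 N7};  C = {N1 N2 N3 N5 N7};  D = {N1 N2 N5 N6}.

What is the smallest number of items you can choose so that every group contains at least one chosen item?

2

Take H = {N5, N7}. Each listed group contains at least one of these, so H is a hitting set of size 2.
The groups A, D are pairwise disjoint, so any hitting set needs a separate item for each — at least 2. Hence 2 is optimal.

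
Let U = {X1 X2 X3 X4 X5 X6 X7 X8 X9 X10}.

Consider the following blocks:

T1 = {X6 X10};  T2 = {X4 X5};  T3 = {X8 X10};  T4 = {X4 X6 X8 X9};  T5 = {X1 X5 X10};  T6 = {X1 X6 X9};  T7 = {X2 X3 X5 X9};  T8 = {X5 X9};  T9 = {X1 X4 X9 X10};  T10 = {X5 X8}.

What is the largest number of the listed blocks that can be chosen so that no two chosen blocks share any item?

3

T2, T3, T6 are pairwise disjoint (T2={X4,X5}; T3={X8,X10}; T6={X1,X6,X9}).
Every remaining block overlaps one of these, and no 4 of the listed blocks are pairwise disjoint, so 3 is the maximum.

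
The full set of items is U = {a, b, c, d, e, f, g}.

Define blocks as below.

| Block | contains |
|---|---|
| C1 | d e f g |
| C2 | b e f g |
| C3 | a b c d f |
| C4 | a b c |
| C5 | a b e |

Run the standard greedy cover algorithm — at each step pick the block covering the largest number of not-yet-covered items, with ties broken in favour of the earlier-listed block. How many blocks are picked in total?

Greedy: pick C3 (covers 5 new) → pick C1 (covers 2 new). Total picks: 2.

2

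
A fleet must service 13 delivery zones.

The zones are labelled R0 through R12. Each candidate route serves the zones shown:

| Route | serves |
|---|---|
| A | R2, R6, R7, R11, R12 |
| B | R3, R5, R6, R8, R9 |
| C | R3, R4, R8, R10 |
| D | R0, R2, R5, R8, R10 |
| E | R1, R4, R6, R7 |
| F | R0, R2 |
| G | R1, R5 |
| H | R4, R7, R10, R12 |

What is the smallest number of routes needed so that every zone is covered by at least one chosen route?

Take {A, B, D, E}. Their union is {R0, R1, R2, R3, R4, R5, R6, R7, R8, R9, R10, R11, R12}, which is all 13 zones.
No 3 of the 8 routes cover everything (all 56 combinations miss at least one zone), so 4 is optimal.

4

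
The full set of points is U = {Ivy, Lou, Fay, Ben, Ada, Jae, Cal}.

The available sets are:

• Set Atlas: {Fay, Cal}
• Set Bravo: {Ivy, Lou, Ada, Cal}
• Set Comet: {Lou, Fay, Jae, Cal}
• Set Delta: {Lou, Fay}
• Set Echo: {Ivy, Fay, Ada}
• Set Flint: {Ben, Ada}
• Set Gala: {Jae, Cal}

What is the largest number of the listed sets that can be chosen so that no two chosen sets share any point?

3

Delta, Flint, Gala are pairwise disjoint (Delta={Lou,Fay}; Flint={Ben,Ada}; Gala={Jae,Cal}).
Every remaining set overlaps one of these, and no 4 of the listed sets are pairwise disjoint, so 3 is the maximum.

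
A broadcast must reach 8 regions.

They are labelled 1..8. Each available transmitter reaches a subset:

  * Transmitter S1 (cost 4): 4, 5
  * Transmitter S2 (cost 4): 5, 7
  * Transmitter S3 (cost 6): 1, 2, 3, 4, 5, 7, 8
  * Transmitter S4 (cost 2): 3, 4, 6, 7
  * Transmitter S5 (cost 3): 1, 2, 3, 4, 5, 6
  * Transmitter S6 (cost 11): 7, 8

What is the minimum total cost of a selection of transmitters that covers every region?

S3, S4 together cover every region (S3 ∪ S4 = {1, 2, 3, 4, 5, 6, 7, 8}); total cost 6 + 2 = 8.
The greedy pick S4, S5, S3 costs 11; no covering selection beats 8.

8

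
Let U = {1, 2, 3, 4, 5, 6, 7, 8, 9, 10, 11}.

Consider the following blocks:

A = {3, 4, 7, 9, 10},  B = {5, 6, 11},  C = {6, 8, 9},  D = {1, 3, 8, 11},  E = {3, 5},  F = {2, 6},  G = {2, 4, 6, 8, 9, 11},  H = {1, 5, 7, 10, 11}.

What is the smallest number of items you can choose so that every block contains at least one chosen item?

The 3 items {3, 6, 10} hit every block.
No choice of 2 items meets every block, so 3 is the minimum.

3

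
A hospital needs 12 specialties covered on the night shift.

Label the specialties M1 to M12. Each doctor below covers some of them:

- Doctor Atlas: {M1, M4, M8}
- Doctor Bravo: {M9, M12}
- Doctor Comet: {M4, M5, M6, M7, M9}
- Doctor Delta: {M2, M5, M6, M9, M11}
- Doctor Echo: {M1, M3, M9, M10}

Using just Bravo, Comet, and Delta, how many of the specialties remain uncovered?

4

Union of Bravo, Comet, Delta = {M2, M4, M5, M6, M7, M9, M11, M12}.
Not covered: M1, M3, M8, M10 — 4 specialties.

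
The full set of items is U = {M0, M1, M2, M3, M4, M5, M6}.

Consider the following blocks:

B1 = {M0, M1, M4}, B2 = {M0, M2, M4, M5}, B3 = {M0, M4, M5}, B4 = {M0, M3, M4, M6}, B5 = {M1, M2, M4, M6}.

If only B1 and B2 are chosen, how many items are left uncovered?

Union of B1, B2 = {M0, M1, M2, M4, M5}.
Not covered: M3, M6 — 2 items.

2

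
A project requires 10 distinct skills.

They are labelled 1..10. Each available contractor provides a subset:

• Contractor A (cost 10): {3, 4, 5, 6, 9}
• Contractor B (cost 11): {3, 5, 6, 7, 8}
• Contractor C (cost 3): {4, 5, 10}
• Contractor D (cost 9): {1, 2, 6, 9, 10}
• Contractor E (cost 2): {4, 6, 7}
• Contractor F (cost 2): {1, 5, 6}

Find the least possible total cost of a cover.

B, D, E together cover every skill (B ∪ D ∪ E = {1, 2, 3, 4, 5, 6, 7, 8, 9, 10}); total cost 11 + 9 + 2 = 22.
The greedy pick E, F, C, D, B costs 27; no covering selection beats 22.

22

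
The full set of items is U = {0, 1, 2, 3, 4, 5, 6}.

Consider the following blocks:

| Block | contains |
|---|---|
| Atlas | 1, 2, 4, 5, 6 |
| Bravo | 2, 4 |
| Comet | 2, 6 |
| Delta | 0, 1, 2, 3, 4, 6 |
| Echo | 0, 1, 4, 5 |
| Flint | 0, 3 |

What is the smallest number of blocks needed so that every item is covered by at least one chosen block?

Take {Atlas, Delta}. Their union is {0, 1, 2, 3, 4, 5, 6}, which is all 7 items.
No single block has all 7 items (the largest, Delta, has 6), so 2 is optimal.

2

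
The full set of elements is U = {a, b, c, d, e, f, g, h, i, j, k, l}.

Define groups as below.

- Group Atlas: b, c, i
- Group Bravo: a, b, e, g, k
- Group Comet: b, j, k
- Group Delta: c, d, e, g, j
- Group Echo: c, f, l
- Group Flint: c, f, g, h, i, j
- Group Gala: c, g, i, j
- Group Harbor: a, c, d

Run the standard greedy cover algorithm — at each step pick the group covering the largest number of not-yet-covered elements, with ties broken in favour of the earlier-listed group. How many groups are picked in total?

4

Greedy: pick Flint (covers 6 new) → pick Bravo (covers 4 new) → pick Delta (covers 1 new) → pick Echo (covers 1 new). Total picks: 4.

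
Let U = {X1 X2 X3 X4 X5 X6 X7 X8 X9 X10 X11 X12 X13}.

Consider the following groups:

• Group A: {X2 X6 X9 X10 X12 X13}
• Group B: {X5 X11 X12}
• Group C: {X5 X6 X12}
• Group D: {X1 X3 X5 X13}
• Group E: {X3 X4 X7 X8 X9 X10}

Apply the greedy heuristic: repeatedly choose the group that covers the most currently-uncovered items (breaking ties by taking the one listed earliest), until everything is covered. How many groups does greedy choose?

4

Greedy: pick A (covers 6 new) → pick E (covers 4 new) → pick B (covers 2 new) → pick D (covers 1 new). Total picks: 4.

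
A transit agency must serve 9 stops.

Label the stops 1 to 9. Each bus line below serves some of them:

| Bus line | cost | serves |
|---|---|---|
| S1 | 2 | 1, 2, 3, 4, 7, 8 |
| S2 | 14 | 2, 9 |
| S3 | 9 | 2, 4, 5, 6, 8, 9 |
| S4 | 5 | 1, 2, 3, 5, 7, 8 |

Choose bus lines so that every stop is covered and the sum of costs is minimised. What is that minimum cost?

S1, S3 together cover every stop (S1 ∪ S3 = {1, 2, 3, 4, 5, 6, 7, 8, 9}); total cost 2 + 9 = 11.
No covering selection has total cost below 11.

11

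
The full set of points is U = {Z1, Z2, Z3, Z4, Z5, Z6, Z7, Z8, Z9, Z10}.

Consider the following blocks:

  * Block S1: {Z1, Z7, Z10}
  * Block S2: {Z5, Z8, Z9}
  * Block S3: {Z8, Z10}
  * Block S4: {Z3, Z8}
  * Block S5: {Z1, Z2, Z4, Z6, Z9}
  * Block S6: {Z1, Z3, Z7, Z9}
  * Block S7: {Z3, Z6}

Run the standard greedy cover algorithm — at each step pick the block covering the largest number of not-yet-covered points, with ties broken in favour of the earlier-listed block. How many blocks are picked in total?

4

Greedy: pick S5 (covers 5 new) → pick S1 (covers 2 new) → pick S2 (covers 2 new) → pick S4 (covers 1 new). Total picks: 4.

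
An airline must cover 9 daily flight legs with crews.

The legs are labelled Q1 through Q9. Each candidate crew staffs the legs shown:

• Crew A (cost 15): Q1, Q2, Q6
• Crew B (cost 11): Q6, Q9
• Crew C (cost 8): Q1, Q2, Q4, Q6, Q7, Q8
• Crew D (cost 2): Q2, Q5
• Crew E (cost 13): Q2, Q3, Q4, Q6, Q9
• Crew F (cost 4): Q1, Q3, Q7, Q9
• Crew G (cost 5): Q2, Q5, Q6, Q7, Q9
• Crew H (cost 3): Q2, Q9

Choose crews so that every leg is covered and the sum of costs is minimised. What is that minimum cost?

14

C, D, F together cover every leg (C ∪ D ∪ F = {Q1, Q2, Q3, Q4, Q5, Q6, Q7, Q8, Q9}); total cost 8 + 2 + 4 = 14.
No covering selection has total cost below 14.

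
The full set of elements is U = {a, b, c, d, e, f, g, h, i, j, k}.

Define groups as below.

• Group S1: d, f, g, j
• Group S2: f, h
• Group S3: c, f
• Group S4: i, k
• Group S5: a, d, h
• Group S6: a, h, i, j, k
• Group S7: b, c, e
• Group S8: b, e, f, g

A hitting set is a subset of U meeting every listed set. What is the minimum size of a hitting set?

4

The 4 elements {c, g, h, i} hit every group.
No choice of 3 elements meets every group, so 4 is the minimum.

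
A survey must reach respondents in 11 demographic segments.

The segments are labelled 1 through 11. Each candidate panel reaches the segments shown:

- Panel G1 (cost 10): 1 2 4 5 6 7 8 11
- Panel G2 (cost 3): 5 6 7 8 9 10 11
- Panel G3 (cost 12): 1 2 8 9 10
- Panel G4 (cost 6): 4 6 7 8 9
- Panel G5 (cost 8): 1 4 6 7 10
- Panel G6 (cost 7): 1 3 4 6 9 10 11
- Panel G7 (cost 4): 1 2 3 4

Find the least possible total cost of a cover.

7

G2, G7 together cover every segment (G2 ∪ G7 = {1, 2, 3, 4, 5, 6, 7, 8, 9, 10, 11}); total cost 3 + 4 = 7.
No covering selection has total cost below 7.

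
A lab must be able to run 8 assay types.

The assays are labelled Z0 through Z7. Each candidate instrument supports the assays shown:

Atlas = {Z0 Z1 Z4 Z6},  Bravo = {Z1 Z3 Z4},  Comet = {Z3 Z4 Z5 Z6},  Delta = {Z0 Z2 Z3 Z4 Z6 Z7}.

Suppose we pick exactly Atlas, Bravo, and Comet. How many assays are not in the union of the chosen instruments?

2

Union of Atlas, Bravo, Comet = {Z0, Z1, Z3, Z4, Z5, Z6}.
Not covered: Z2, Z7 — 2 assays.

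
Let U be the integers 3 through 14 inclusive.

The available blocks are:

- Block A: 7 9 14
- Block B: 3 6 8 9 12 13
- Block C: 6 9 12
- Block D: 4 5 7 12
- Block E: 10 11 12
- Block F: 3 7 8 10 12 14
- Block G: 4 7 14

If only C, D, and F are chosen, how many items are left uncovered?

Union of C, D, F = {3, 4, 5, 6, 7, 8, 9, 10, 12, 14}.
Not covered: 11, 13 — 2 items.

2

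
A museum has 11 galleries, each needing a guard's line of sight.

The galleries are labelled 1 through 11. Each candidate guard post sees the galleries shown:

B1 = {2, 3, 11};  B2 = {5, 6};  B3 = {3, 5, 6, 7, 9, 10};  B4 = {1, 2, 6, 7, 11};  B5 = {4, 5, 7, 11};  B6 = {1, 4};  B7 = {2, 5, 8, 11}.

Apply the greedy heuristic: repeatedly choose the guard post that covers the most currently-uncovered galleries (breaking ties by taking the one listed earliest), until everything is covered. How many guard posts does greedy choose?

Greedy: pick B3 (covers 6 new) → pick B4 (covers 3 new) → pick B5 (covers 1 new) → pick B7 (covers 1 new). Total picks: 4.
(The true minimum cover uses only 3 guard posts, so greedy is not optimal here.)

4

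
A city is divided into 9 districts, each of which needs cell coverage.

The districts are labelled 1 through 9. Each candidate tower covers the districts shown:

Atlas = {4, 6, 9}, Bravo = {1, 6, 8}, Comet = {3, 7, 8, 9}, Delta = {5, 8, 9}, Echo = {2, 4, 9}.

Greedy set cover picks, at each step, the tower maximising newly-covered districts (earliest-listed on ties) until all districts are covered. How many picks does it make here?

5

Greedy: pick Comet (covers 4 new) → pick Atlas (covers 2 new) → pick Bravo (covers 1 new) → pick Delta (covers 1 new) → pick Echo (covers 1 new). Total picks: 5.
(The true minimum cover uses only 4 towers, so greedy is not optimal here.)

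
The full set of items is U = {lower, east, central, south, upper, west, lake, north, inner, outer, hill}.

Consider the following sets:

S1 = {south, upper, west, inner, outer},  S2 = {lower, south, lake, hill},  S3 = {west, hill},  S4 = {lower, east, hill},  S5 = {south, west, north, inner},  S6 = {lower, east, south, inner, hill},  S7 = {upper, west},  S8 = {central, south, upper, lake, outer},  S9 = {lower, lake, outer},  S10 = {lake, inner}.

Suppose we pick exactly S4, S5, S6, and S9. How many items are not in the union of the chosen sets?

2

Union of S4, S5, S6, S9 = {lower, east, south, west, lake, north, inner, outer, hill}.
Not covered: central, upper — 2 items.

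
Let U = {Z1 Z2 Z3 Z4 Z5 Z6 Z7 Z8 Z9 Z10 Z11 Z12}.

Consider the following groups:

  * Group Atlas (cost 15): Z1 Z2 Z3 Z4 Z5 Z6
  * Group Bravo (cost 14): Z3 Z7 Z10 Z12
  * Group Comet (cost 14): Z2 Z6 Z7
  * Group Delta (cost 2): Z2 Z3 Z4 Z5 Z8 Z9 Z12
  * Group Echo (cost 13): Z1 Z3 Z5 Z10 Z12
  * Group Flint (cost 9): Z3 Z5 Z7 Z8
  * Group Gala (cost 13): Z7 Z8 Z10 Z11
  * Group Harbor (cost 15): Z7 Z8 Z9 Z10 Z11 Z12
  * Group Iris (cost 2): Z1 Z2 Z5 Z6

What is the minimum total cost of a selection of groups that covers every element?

17

Delta, Gala, Iris together cover every element (Delta ∪ Gala ∪ Iris = {Z1, Z2, Z3, Z4, Z5, Z6, Z7, Z8, Z9, Z10, Z11, Z12}); total cost 2 + 13 + 2 = 17.
No covering selection has total cost below 17.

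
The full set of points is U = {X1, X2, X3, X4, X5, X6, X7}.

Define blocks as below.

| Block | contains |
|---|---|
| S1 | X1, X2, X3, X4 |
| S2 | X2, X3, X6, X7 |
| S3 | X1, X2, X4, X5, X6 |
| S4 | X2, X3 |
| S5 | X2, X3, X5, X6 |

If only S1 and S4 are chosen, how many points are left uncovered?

Union of S1, S4 = {X1, X2, X3, X4}.
Not covered: X5, X6, X7 — 3 points.

3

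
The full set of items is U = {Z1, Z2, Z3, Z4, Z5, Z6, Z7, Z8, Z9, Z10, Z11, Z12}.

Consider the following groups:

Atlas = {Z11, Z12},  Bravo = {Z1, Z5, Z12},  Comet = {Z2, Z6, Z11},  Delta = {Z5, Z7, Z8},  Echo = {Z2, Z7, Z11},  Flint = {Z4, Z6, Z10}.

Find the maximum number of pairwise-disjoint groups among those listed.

3

Bravo, Echo, Flint are pairwise disjoint (Bravo={Z1,Z5,Z12}; Echo={Z2,Z7,Z11}; Flint={Z4,Z6,Z10}).
Every remaining group overlaps one of these, and no 4 of the listed groups are pairwise disjoint, so 3 is the maximum.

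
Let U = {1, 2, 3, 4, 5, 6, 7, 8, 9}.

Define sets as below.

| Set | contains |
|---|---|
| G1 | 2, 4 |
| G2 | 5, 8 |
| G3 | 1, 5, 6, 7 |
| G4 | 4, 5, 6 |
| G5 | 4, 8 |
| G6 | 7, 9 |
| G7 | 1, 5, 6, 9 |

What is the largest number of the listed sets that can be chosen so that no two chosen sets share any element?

G1, G2, G6 are pairwise disjoint (G1={2,4}; G2={5,8}; G6={7,9}).
Every remaining set overlaps one of these, and no 4 of the listed sets are pairwise disjoint, so 3 is the maximum.

3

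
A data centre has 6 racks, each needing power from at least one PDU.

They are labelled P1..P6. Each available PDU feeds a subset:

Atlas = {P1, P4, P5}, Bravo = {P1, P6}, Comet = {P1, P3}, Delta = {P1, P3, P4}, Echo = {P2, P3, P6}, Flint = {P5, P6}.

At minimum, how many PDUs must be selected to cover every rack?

2

Atlas and Echo together: Atlas ∪ Echo = {P1, P2, P3, P4, P5, P6} — every rack is covered.
No single PDU has all 6 racks (the largest, Atlas, has 3), so 2 is optimal.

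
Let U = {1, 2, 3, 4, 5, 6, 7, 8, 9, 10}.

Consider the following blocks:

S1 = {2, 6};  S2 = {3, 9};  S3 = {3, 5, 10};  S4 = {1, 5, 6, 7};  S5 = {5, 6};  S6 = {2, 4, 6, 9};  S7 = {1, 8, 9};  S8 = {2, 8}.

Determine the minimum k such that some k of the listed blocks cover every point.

Take {S3, S4, S6, S8}. Their union is {1, 2, 3, 4, 5, 6, 7, 8, 9, 10}, which is all 10 points.
No 3 of the 8 blocks cover everything (all 56 combinations miss at least one point), so 4 is optimal.

4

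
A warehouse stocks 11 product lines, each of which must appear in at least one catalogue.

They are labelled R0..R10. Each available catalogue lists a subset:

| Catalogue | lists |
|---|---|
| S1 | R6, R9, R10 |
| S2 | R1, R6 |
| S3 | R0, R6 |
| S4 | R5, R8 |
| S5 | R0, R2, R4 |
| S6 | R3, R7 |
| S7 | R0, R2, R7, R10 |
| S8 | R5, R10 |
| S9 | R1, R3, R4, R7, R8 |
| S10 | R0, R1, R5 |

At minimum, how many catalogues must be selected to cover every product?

4

Take {S1, S7, S9, S10}. Their union is {R0, R1, R2, R3, R4, R5, R6, R7, R8, R9, R10}, which is all 11 products.
No 3 of the 10 catalogues cover everything (all 120 combinations miss at least one product), so 4 is optimal.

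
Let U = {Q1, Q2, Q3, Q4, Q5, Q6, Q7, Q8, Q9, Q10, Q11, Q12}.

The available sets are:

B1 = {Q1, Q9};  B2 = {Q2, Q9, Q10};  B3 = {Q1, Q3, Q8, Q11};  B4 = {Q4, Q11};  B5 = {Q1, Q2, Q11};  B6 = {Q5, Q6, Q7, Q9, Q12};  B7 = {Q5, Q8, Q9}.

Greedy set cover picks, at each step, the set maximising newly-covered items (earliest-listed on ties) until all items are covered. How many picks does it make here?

Greedy: pick B6 (covers 5 new) → pick B3 (covers 4 new) → pick B2 (covers 2 new) → pick B4 (covers 1 new). Total picks: 4.

4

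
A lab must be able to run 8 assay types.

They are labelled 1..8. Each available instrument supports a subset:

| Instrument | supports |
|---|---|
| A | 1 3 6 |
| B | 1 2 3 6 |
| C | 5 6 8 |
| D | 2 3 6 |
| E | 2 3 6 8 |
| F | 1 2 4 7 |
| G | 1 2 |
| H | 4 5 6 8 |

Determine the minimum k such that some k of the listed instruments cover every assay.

Take {B, C, F}. Their union is {1, 2, 3, 4, 5, 6, 7, 8}, which is all 8 assays.
Only F contains 7, so F is forced; the remaining 4 assays need at least 2 more instruments (each remaining instrument adds at most 3) — so at least 3 instruments are needed, and 3 is optimal.

3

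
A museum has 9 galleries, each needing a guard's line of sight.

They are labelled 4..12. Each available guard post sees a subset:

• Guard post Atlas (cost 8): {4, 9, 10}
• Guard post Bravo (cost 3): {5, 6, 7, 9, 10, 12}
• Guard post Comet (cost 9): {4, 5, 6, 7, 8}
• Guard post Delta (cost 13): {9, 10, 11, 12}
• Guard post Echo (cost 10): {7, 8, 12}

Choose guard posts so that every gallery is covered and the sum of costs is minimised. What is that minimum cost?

Comet, Delta together cover every gallery (Comet ∪ Delta = {4, 5, 6, 7, 8, 9, 10, 11, 12}); total cost 9 + 13 = 22.
The greedy pick Bravo, Comet, Delta costs 25; no covering selection beats 22.

22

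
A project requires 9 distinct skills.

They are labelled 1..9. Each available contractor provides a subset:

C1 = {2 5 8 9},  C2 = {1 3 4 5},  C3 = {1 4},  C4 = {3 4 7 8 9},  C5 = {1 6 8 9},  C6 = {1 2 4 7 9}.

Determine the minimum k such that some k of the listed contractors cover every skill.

3

C2 and C5 and C6 together: C2 ∪ C5 ∪ C6 = {1, 2, 3, 4, 5, 6, 7, 8, 9} — every skill is covered.
Only C5 contains 6, so C5 is forced; the remaining 5 skills need at least 2 more contractors (each remaining contractor adds at most 3) — so at least 3 contractors are needed, and 3 is optimal.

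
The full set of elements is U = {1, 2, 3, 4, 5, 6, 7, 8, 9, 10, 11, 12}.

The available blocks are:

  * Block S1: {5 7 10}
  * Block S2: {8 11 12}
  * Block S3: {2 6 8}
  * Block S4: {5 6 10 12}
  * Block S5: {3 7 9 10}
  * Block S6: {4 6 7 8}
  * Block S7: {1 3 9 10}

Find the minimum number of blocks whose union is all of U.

S1 and S2 and S3 and S6 and S7 together: S1 ∪ S2 ∪ S3 ∪ S6 ∪ S7 = {1, 2, 3, 4, 5, 6, 7, 8, 9, 10, 11, 12} — every element is covered.
No 4 of the 7 blocks cover everything (all 35 combinations miss at least one element), so 5 is optimal.

5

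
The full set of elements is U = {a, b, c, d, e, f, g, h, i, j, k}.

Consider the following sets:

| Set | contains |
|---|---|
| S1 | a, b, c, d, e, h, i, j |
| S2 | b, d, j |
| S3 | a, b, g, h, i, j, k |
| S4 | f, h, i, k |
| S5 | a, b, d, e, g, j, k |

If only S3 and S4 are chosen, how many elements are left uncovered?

Union of S3, S4 = {a, b, f, g, h, i, j, k}.
Not covered: c, d, e — 3 elements.

3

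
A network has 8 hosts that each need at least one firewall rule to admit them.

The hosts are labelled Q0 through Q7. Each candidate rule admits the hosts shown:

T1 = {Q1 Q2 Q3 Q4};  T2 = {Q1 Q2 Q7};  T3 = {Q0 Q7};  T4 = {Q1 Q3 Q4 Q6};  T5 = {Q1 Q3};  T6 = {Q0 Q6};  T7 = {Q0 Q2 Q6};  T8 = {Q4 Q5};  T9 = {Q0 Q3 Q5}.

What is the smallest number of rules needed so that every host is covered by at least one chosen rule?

T2 and T4 and T9 together: T2 ∪ T4 ∪ T9 = {Q0, Q1, Q2, Q3, Q4, Q5, Q6, Q7} — every host is covered.
No 2 of the 9 rules cover everything (all 36 combinations miss at least one host), so 3 is optimal.

3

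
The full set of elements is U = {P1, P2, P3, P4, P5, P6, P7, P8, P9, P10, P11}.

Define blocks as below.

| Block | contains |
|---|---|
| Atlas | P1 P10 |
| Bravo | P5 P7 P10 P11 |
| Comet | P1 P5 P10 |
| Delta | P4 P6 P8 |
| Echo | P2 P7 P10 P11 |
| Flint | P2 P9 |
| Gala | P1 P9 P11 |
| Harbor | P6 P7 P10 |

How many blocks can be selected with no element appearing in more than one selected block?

3

Comet, Delta, Flint are pairwise disjoint (Comet={P1,P5,P10}; Delta={P4,P6,P8}; Flint={P2,P9}).
Every remaining block overlaps one of these, and no 4 of the listed blocks are pairwise disjoint, so 3 is the maximum.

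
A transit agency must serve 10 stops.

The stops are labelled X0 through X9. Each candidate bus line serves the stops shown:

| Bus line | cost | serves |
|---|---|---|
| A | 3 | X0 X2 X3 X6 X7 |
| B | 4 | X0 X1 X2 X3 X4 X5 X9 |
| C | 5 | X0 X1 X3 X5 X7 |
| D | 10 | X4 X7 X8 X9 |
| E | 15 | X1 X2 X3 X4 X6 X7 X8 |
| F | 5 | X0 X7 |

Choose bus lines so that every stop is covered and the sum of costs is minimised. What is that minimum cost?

17

A, B, D together cover every stop (A ∪ B ∪ D = {X0, X1, X2, X3, X4, X5, X6, X7, X8, X9}); total cost 3 + 4 + 10 = 17.
No covering selection has total cost below 17.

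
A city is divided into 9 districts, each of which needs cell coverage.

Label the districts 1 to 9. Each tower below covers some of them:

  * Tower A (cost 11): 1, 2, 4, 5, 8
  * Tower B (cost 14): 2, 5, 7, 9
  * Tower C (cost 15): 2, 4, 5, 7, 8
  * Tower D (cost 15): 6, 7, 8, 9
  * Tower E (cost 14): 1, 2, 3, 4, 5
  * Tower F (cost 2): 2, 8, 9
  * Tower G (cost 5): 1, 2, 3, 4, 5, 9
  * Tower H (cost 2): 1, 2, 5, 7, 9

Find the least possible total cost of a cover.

D, G together cover every district (D ∪ G = {1, 2, 3, 4, 5, 6, 7, 8, 9}); total cost 15 + 5 = 20.
The greedy pick H, F, G, D costs 24; no covering selection beats 20.

20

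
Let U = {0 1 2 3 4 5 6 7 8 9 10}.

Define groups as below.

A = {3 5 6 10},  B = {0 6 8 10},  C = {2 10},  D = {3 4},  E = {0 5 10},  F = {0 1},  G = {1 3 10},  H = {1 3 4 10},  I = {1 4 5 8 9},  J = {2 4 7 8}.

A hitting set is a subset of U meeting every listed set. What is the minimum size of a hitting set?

3

Take T = {1, 4, 10}. Each listed group contains at least one of these, so T is a hitting set of size 3.
The groups A, F, J are pairwise disjoint, so any hitting set needs a separate point for each — at least 3. Hence 3 is optimal.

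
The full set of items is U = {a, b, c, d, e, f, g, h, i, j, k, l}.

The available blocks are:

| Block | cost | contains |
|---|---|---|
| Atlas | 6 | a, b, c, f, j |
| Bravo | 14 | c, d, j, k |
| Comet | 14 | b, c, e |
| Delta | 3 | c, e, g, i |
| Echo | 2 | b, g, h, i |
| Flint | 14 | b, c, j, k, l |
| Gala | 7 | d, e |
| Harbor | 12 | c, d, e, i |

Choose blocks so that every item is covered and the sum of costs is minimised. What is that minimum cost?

Atlas, Echo, Flint, Gala together cover every item (Atlas ∪ Echo ∪ Flint ∪ Gala = {a, b, c, d, e, f, g, h, i, j, k, l}); total cost 6 + 2 + 14 + 7 = 29.
The greedy pick Echo, Atlas, Delta, Bravo, Flint costs 39; no covering selection beats 29.

29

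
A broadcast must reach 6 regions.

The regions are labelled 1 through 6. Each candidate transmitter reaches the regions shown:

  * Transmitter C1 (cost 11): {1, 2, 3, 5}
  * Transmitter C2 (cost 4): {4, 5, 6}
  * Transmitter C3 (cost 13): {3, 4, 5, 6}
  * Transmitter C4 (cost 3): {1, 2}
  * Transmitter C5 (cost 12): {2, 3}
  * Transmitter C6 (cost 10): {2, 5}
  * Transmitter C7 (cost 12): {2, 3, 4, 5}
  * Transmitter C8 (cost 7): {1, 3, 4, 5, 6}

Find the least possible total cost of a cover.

10

C4, C8 together cover every region (C4 ∪ C8 = {1, 2, 3, 4, 5, 6}); total cost 3 + 7 = 10.
The greedy pick C2, C4, C8 costs 14; no covering selection beats 10.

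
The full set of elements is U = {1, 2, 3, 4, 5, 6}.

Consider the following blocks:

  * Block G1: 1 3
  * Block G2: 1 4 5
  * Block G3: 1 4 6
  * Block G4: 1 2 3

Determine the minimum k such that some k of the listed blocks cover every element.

3

G2, G3, and G4 cover everything between them: the union {1, 2, 3, 4, 5, 6} is all of U.
Only G4 contains 2, so G4 is forced; the remaining 3 elements need at least 2 more blocks (each remaining block adds at most 2) — so at least 3 blocks are needed, and 3 is optimal.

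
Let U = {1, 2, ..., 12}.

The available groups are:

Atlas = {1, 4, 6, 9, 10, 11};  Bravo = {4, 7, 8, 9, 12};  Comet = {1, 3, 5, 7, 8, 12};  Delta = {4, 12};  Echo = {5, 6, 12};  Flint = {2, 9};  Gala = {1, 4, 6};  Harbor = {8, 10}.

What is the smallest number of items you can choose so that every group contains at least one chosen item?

Take H = {4, 9, 10, 12}. Each listed group contains at least one of these, so H is a hitting set of size 4.
No choice of 3 items meets every group, so 4 is the minimum.

4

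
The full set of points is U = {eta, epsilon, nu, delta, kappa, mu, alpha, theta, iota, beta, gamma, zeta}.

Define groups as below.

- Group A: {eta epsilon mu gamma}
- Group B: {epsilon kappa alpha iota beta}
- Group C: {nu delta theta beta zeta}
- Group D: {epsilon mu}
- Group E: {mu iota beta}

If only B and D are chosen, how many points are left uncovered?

Union of B, D = {epsilon, kappa, mu, alpha, iota, beta}.
Not covered: eta, nu, delta, theta, gamma, zeta — 6 points.

6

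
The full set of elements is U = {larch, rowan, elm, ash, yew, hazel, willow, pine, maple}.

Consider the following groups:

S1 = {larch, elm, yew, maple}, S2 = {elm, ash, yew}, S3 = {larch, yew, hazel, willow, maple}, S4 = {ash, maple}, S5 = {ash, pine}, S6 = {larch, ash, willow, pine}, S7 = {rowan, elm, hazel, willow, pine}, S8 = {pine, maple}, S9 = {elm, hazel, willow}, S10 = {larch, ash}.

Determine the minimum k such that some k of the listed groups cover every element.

3

S1 and S2 and S7 together: S1 ∪ S2 ∪ S7 = {larch, rowan, elm, ash, yew, hazel, willow, pine, maple} — every element is covered.
Only S7 contains rowan, so S7 is forced; the remaining 4 elements need at least 2 more groups (each remaining group adds at most 3) — so at least 3 groups are needed, and 3 is optimal.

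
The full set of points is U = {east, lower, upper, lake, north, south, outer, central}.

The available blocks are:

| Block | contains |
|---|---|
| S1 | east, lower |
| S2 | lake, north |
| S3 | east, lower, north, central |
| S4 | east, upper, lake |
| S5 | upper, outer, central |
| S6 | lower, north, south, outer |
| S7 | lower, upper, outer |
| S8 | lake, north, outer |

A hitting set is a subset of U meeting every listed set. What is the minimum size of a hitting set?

H = {lower, upper, lake} meets every block (each contains at least one member of H), and |H| = 3.
The blocks S1, S2, S5 are pairwise disjoint, so any hitting set needs a separate point for each — at least 3. Hence 3 is optimal.

3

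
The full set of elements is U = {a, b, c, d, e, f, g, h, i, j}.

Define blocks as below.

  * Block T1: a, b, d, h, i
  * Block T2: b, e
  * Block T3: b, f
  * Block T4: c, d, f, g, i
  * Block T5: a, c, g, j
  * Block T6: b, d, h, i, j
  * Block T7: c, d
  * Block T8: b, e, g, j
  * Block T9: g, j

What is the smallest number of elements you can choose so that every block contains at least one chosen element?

3

The 3 elements {b, c, j} hit every block.
The blocks T3, T7, T9 are pairwise disjoint, so any hitting set needs a separate element for each — at least 3. Hence 3 is optimal.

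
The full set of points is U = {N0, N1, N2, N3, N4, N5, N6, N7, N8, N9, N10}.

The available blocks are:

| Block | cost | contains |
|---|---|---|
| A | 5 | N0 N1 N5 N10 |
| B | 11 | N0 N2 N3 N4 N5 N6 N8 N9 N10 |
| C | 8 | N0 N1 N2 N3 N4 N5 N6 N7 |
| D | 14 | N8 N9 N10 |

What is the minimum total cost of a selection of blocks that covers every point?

B, C together cover every point (B ∪ C = {N0, N1, N2, N3, N4, N5, N6, N7, N8, N9, N10}); total cost 11 + 8 = 19.
No covering selection has total cost below 19.

19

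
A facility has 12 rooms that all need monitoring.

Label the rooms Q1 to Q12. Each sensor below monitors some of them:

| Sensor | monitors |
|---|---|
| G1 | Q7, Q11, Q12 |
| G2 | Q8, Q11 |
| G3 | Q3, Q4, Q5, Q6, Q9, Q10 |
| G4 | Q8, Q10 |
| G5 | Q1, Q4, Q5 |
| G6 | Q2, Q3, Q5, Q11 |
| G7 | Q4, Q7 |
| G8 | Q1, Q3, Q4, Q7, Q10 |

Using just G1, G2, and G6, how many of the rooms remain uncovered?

5

Union of G1, G2, G6 = {Q2, Q3, Q5, Q7, Q8, Q11, Q12}.
Not covered: Q1, Q4, Q6, Q9, Q10 — 5 rooms.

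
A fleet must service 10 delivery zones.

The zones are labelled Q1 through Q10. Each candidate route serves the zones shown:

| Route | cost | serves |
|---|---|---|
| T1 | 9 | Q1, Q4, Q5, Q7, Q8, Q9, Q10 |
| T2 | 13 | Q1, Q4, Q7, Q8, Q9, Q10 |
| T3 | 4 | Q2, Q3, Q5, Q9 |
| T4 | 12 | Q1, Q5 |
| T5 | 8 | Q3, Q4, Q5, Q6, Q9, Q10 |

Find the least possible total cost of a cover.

21

T1, T3, T5 together cover every zone (T1 ∪ T3 ∪ T5 = {Q1, Q2, Q3, Q4, Q5, Q6, Q7, Q8, Q9, Q10}); total cost 9 + 4 + 8 = 21.
No covering selection has total cost below 21.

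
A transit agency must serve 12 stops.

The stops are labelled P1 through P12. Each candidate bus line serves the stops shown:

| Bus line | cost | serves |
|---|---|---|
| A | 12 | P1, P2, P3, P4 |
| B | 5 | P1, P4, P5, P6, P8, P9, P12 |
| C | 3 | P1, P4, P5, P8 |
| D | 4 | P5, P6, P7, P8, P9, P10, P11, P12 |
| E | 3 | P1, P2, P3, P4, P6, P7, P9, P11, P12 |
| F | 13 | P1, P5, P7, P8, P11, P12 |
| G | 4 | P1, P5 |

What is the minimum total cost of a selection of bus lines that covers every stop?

D, E together cover every stop (D ∪ E = {P1, P2, P3, P4, P5, P6, P7, P8, P9, P10, P11, P12}); total cost 4 + 3 = 7.
No covering selection has total cost below 7.

7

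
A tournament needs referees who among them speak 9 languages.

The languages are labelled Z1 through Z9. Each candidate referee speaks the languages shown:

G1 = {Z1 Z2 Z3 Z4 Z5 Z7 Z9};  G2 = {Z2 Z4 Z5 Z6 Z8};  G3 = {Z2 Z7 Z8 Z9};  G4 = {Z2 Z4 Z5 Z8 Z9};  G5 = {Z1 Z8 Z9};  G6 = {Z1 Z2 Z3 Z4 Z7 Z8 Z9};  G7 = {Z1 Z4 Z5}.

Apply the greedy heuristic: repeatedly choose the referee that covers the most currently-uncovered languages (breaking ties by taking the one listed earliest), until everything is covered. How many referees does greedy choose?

2

Greedy: pick G1 (covers 7 new) → pick G2 (covers 2 new). Total picks: 2.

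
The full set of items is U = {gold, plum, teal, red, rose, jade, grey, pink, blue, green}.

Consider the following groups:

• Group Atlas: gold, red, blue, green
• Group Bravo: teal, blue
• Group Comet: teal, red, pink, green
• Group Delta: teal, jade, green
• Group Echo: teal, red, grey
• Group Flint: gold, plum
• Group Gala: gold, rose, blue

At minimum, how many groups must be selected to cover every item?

5

Comet, Delta, Echo, Flint, and Gala cover everything between them: the union {gold, plum, teal, red, rose, jade, grey, pink, blue, green} is all of U.
No 4 of the 7 groups cover everything (all 35 combinations miss at least one item), so 5 is optimal.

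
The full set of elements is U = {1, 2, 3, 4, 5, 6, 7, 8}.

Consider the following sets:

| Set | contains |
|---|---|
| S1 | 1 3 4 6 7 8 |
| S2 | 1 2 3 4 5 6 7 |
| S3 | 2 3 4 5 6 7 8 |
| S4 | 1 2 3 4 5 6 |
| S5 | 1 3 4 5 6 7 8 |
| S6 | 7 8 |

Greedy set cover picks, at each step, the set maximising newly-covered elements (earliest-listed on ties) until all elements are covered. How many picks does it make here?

Greedy: pick S2 (covers 7 new) → pick S1 (covers 1 new). Total picks: 2.

2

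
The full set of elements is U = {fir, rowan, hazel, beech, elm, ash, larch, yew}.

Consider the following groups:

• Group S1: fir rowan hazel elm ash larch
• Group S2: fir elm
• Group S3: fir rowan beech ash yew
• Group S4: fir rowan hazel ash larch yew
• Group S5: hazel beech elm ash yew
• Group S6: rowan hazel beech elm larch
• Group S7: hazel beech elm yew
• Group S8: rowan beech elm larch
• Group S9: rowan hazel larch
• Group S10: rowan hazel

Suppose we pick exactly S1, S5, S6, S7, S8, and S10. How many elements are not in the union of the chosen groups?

Union of S1, S5, S6, S7, S8, S10 = {fir, rowan, hazel, beech, elm, ash, larch, yew} — that's every element, so 0 are uncovered.

0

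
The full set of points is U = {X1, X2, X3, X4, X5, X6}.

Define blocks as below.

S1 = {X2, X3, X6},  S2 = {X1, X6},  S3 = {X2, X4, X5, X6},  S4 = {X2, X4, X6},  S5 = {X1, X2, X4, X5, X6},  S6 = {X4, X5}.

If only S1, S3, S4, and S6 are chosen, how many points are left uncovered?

Union of S1, S3, S4, S6 = {X2, X3, X4, X5, X6}.
Not covered: X1 — 1 point.

1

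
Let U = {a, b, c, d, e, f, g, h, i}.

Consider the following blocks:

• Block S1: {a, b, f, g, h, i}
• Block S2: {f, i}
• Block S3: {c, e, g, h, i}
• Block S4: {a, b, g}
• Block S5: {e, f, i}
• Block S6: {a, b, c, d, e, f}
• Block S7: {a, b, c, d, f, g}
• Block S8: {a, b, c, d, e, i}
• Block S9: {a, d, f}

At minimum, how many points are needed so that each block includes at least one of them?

Take T = {a, i}. Each listed block contains at least one of these, so T is a hitting set of size 2.
The blocks S4, S5 are pairwise disjoint, so any hitting set needs a separate point for each — at least 2. Hence 2 is optimal.

2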